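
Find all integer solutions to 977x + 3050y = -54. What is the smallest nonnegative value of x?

1898

gcd(3050, 977) = 1.
1 divides -54, so solutions exist.
By Bézout, 977×(-487) + 3050×(156) = 1.
Scale by -54/1 = -54: (x₀, y₀) = (26298, -8424).
General solution: x = 26298 + 3050t, y = -8424 - 977t for integer t.
x ≥ 0: smallest is 26298 mod 3050 = 1898 (at t = -8), with y = -608.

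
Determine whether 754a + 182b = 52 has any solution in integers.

yes

gcd(754, 182) = 26.
26 divides 52, so integer solutions exist.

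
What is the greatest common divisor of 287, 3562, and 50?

1

gcd(3562, 287) = 1  (3562 = 12*287 + 118, 287 = 2*118 + 51, 118 = 2*51 + 16, 51 = 3*16 + 3, 16 = 5*3 + 1, 3 = 3*1).
gcd(1, 50) = 1.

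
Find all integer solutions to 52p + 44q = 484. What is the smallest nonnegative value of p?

gcd(52, 44):
  52 = 1*44 + 8
  44 = 5*8 + 4
  8 = 2*4
so gcd(52, 44) = 4.
4 divides 484, so solutions exist.
Back-substitute for Bézout coefficients:
  4 = 44 - 5*8
  ... = 52*(-5) + 44*(6)
Scale by 484/4 = 121: (p₀, q₀) = (-605, 726).
General solution: p = -605 + 11t, q = 726 - 13t for integer t.
p ≥ 0: smallest is -605 mod 11 = 0 (at t = 55), with q = 11.

0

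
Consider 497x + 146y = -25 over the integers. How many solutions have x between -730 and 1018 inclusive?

gcd(497, 146) = 1  (497 = 3·146 + 59, 146 = 2·59 + 28, 59 = 2·28 + 3, 28 = 9·3 + 1, 3 = 3·1).
Back-substituting, 497·(-47) + 146·(160) = 1.
Scale by -25: particular solution (1175, -4000); reduce x mod 146: (7, -24).
General solution: x = 7 + 146t, y = -24 - 497t for integer t.
-730 ≤ 7 + 146t ≤ 1018 gives t ∈ [-5, 6], which is 12 values.

12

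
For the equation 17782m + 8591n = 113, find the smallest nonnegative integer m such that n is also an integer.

gcd(17782, 8591):
  17782 = 2×8591 + 600
  8591 = 14×600 + 191
  600 = 3×191 + 27
  191 = 7×27 + 2
  27 = 13×2 + 1
  2 = 2×1
so gcd(17782, 8591) = 1.
1 divides 113, so solutions exist.
Back-substitute for Bézout coefficients:
  1 = 27 - 13×2
  ... = 17782×(4138) + 8591×(-8565)
Scale by 113/1 = 113: (m₀, n₀) = (467594, -967845).
General solution: m = 467594 + 8591t, n = -967845 - 17782t for integer t.
m ≥ 0: smallest is 467594 mod 8591 = 3680 (at t = -54), with n = -7617.

3680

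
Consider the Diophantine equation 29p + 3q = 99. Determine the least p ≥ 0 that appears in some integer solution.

gcd(29, 3):
  29 = 9*3 + 2
  3 = 1*2 + 1
  2 = 2*1
so gcd(29, 3) = 1.
1 divides 99, so solutions exist.
Back-substitute for Bézout coefficients:
  1 = 3 - 1*2
  ... = 29*(-1) + 3*(10)
Scale by 99/1 = 99: (p₀, q₀) = (-99, 990).
General solution: p = -99 + 3t, q = 990 - 29t for integer t.
p ≥ 0: smallest is -99 mod 3 = 0 (at t = 33), with q = 33.

0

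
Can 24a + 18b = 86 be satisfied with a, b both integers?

gcd(24, 18) = 6  (24 = 1*18 + 6, 18 = 3*6).
6 does not divide 86 (remainder 2), so no integer solutions.

no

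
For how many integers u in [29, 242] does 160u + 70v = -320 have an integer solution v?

gcd(160, 70) = 10.
By Bézout, 160·(-3) + 70·(7) = 10.
Particular solution: (5, -16).
General solution: u = 5 + 7t, v = -16 - 16t for integer t.
29 ≤ 5 + 7t ≤ 242 gives t ∈ [4, 33], which is 30 values.

30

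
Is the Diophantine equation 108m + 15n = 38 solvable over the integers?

no

gcd(108, 15) = 3  (108 = 7*15 + 3, 15 = 5*3).
3 does not divide 38 (remainder 2), so no integer solutions.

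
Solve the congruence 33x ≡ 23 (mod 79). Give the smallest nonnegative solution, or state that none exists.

39

gcd(79, 33) = 1.
1 divides 23, so solutions exist.
By Bézout, 33*(12) + 79*(-5) = 1.
So 33*(12) ≡ 1 (mod 79); multiply by 23: x ≡ 276 (mod 79).
Smallest nonnegative: x = 276 mod 79 = 39.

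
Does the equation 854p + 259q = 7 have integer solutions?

yes

gcd(854, 259) = 7  (854 = 3×259 + 77, 259 = 3×77 + 28, 77 = 2×28 + 21, 28 = 1×21 + 7, 21 = 3×7).
7 divides 7, so integer solutions exist.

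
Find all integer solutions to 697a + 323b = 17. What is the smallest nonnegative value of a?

13

gcd(697, 323) = 17  (697 = 2·323 + 51, 323 = 6·51 + 17, 51 = 3·17).
17 divides 17, so solutions exist.
Back-substituting, 697·(-6) + 323·(13) = 17.
Scale by 17/17 = 1: (a₀, b₀) = (-6, 13).
General solution: a = -6 + 19t, b = 13 - 41t for integer t.
a ≥ 0: smallest is -6 mod 19 = 13 (at t = 1), with b = -28.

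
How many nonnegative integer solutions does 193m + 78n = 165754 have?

11

gcd(193, 78):
  193 = 2·78 + 37
  78 = 2·37 + 4
  37 = 9·4 + 1
  4 = 4·1
so gcd(193, 78) = 1.
Back-substitute for Bézout coefficients:
  1 = 37 - 9·4
  ... = 193·(19) + 78·(-47)
Scale by 165754: one solution is (3149326, -7790438). Reduce m mod 78: (76, 1937).
General: m = 76 + 78t, n = 1937 - 193t.
m ≥ 0 ⇒ t ≥ 0; n ≥ 0 ⇒ t ≤ 10. So t ∈ [0, 10]: 11 solutions.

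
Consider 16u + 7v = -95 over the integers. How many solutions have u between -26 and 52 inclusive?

gcd(16, 7) = 1.
By Bézout, 16·(-3) + 7·(7) = 1.
Particular solution: (5, -25).
General solution: u = 5 + 7t, v = -25 - 16t for integer t.
-26 ≤ 5 + 7t ≤ 52 gives t ∈ [-4, 6], which is 11 values.

11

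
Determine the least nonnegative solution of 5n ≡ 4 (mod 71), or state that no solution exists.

15

gcd(71, 5):
  71 = 14*5 + 1
  5 = 5*1
so gcd(71, 5) = 1.
1 divides 4, so solutions exist.
Back-substitute for Bézout coefficients:
  1 = 71 - 14*5
  ... = 5*(-14) + 71*(1)
So 5*(-14) ≡ 1 (mod 71); multiply by 4: n ≡ -56 (mod 71).
Smallest nonnegative: n = -56 mod 71 = 15.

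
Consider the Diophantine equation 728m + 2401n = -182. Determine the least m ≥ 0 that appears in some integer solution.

257

gcd(2401, 728):
  2401 = 3·728 + 217
  728 = 3·217 + 77
  217 = 2·77 + 63
  77 = 1·63 + 14
  63 = 4·14 + 7
  14 = 2·7
so gcd(2401, 728) = 7.
7 divides -182, so solutions exist.
Back-substitute for Bézout coefficients:
  7 = 63 - 4·14
  ... = 728·(-155) + 2401·(47)
Scale by -182/7 = -26: (m₀, n₀) = (4030, -1222).
General solution: m = 4030 + 343t, n = -1222 - 104t for integer t.
m ≥ 0: smallest is 4030 mod 343 = 257 (at t = -11), with n = -78.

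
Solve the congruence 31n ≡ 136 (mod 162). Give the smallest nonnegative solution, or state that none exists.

88

gcd(162, 31):
  162 = 5*31 + 7
  31 = 4*7 + 3
  7 = 2*3 + 1
  3 = 3*1
so gcd(162, 31) = 1.
1 divides 136, so solutions exist.
Back-substitute for Bézout coefficients:
  1 = 7 - 2*3
  ... = 31*(-47) + 162*(9)
So 31*(-47) ≡ 1 (mod 162); multiply by 136: n ≡ -6392 (mod 162).
Smallest nonnegative: n = -6392 mod 162 = 88.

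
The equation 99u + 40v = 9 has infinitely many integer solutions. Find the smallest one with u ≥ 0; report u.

gcd(99, 40) = 1.
1 divides 9, so solutions exist.
By Bézout, 99·(19) + 40·(-47) = 1.
Scale by 9/1 = 9: (u₀, v₀) = (171, -423).
General solution: u = 171 + 40t, v = -423 - 99t for integer t.
u ≥ 0: smallest is 171 mod 40 = 11 (at t = -4), with v = -27.

11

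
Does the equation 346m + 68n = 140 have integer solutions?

yes

gcd(346, 68):
  346 = 5*68 + 6
  68 = 11*6 + 2
  6 = 3*2
so gcd(346, 68) = 2.
2 divides 140, so integer solutions exist.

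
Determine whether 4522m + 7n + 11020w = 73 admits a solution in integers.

gcd(4522, 7) = 7  (4522 = 646×7).
gcd(7, 11020) = 1.
1 divides 73, so integer solutions exist.

yes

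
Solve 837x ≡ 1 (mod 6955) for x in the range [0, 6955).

4753

gcd(6955, 837) = 1  (6955 = 8·837 + 259, 837 = 3·259 + 60, 259 = 4·60 + 19, 60 = 3·19 + 3, 19 = 6·3 + 1, 3 = 3·1).
Back-substituting, 837·(-2202) + 6955·(265) = 1.
So 837·-2202 ≡ 1 (mod 6955), and -2202 mod 6955 = 4753.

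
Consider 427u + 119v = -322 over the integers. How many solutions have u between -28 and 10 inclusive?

3

gcd(427, 119) = 7.
By Bézout, 427×(-5) + 119×(18) = 7.
Particular solution: (9, -35).
General solution: u = 9 + 17t, v = -35 - 61t for integer t.
-28 ≤ 9 + 17t ≤ 10 gives t ∈ [-2, 0], which is 3 values.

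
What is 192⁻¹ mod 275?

gcd(275, 192) = 1  (275 = 1·192 + 83, 192 = 2·83 + 26, 83 = 3·26 + 5, 26 = 5·5 + 1, 5 = 5·1).
Back-substituting, 192·(53) + 275·(-37) = 1.
So 192·53 ≡ 1 (mod 275), and 53 mod 275 = 53.

53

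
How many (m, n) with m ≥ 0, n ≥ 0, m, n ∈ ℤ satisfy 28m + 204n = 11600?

8

gcd(204, 28) = 4  (204 = 7*28 + 8, 28 = 3*8 + 4, 8 = 2*4).
Back-substituting, 28*(22) + 204*(-3) = 4.
Scale by 2900: one solution is (63800, -8700). Reduce m mod 51: (50, 50).
General: m = 50 + 51t, n = 50 - 7t.
m ≥ 0 ⇒ t ≥ 0; n ≥ 0 ⇒ t ≤ 7. So t ∈ [0, 7]: 8 solutions.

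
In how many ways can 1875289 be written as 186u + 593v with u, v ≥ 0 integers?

17

gcd(593, 186) = 1  (593 = 3*186 + 35, 186 = 5*35 + 11, 35 = 3*11 + 2, 11 = 5*2 + 1, 2 = 2*1).
Back-substituting, 186*(271) + 593*(-85) = 1.
Scale by 1875289: one solution is (508203319, -159399565). Reduce u mod 593: (540, 2993).
General: u = 540 + 593t, v = 2993 - 186t.
u ≥ 0 ⇒ t ≥ 0; v ≥ 0 ⇒ t ≤ 16. So t ∈ [0, 16]: 17 solutions.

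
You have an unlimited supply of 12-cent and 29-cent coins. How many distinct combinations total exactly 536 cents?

Need nonnegative integers with 12j + 29k = 536.
gcd(12, 29) = 1, and 12·(-12) + 29·(5) = 1.
So (j₀, k₀) = (-6432, 2680); general j = -6432 + 29t, k = 2680 - 12t.
j ≥ 0 ⇒ t ≥ 222; k ≥ 0 ⇒ t ≤ 223. That's 2 values of t.

2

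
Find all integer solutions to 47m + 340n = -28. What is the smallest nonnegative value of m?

gcd(340, 47) = 1.
1 divides -28, so solutions exist.
By Bézout, 47×(123) + 340×(-17) = 1.
Scale by -28/1 = -28: (m₀, n₀) = (-3444, 476).
General solution: m = -3444 + 340t, n = 476 - 47t for integer t.
m ≥ 0: smallest is -3444 mod 340 = 296 (at t = 11), with n = -41.

296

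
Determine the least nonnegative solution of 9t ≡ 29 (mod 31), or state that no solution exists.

17

gcd(31, 9) = 1.
1 divides 29, so solutions exist.
By Bézout, 9·(7) + 31·(-2) = 1.
So 9·(7) ≡ 1 (mod 31); multiply by 29: t ≡ 203 (mod 31).
Smallest nonnegative: t = 203 mod 31 = 17.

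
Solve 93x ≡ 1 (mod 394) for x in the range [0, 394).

gcd(394, 93) = 1.
By Bézout, 93*(161) + 394*(-38) = 1.
So 93*161 ≡ 1 (mod 394), and 161 mod 394 = 161.

161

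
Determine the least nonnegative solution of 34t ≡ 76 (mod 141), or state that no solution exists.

gcd(141, 34):
  141 = 4·34 + 5
  34 = 6·5 + 4
  5 = 1·4 + 1
  4 = 4·1
so gcd(141, 34) = 1.
1 divides 76, so solutions exist.
Back-substitute for Bézout coefficients:
  1 = 5 - 1·4
  ... = 34·(-29) + 141·(7)
So 34·(-29) ≡ 1 (mod 141); multiply by 76: t ≡ -2204 (mod 141).
Smallest nonnegative: t = -2204 mod 141 = 52.

52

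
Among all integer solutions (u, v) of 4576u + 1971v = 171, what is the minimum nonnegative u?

gcd(4576, 1971) = 1.
1 divides 171, so solutions exist.
By Bézout, 4576*(457) + 1971*(-1061) = 1.
Scale by 171/1 = 171: (u₀, v₀) = (78147, -181431).
General solution: u = 78147 + 1971t, v = -181431 - 4576t for integer t.
u ≥ 0: smallest is 78147 mod 1971 = 1278 (at t = -39), with v = -2967.

1278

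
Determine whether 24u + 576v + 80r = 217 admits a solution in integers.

no

gcd(576, 24) = 24  (576 = 24·24).
gcd(24, 80) = 8.
8 does not divide 217 (remainder 1), so no integer solutions.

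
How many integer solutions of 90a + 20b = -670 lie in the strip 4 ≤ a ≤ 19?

gcd(90, 20) = 10.
By Bézout, 90·(1) + 20·(-4) = 10.
Particular solution: (1, -38).
General solution: a = 1 + 2t, b = -38 - 9t for integer t.
4 ≤ 1 + 2t ≤ 19 gives t ∈ [2, 9], which is 8 values.

8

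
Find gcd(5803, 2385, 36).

1

gcd(5803, 2385) = 1  (5803 = 2·2385 + 1033, 2385 = 2·1033 + 319, 1033 = 3·319 + 76, 319 = 4·76 + 15, 76 = 5·15 + 1, 15 = 15·1).
gcd(1, 36) = 1.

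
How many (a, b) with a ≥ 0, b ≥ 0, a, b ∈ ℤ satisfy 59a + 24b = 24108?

17

gcd(59, 24) = 1.
By Bézout, 59×(11) + 24×(-27) = 1.
One solution: (12, 975).
General: a = 12 + 24t, b = 975 - 59t.
a ≥ 0 ⇒ t ≥ 0; b ≥ 0 ⇒ t ≤ 16. So t ∈ [0, 16]: 17 solutions.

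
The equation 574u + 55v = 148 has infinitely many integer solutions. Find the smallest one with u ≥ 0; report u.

gcd(574, 55):
  574 = 10·55 + 24
  55 = 2·24 + 7
  24 = 3·7 + 3
  7 = 2·3 + 1
  3 = 3·1
so gcd(574, 55) = 1.
1 divides 148, so solutions exist.
Back-substitute for Bézout coefficients:
  1 = 7 - 2·3
  ... = 574·(-16) + 55·(167)
Scale by 148/1 = 148: (u₀, v₀) = (-2368, 24716).
General solution: u = -2368 + 55t, v = 24716 - 574t for integer t.
u ≥ 0: smallest is -2368 mod 55 = 52 (at t = 44), with v = -540.

52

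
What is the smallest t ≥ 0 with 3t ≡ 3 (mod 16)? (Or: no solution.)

1

gcd(16, 3) = 1  (16 = 5·3 + 1, 3 = 3·1).
1 divides 3, so solutions exist.
Back-substituting, 3·(-5) + 16·(1) = 1.
So 3·(-5) ≡ 1 (mod 16); multiply by 3: t ≡ -15 (mod 16).
Smallest nonnegative: t = -15 mod 16 = 1.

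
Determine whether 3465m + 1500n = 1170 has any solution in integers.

yes

gcd(3465, 1500) = 15  (3465 = 2*1500 + 465, 1500 = 3*465 + 105, 465 = 4*105 + 45, 105 = 2*45 + 15, 45 = 3*15).
15 divides 1170, so integer solutions exist.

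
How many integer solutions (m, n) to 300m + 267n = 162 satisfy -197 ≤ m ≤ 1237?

16

gcd(300, 267):
  300 = 1*267 + 33
  267 = 8*33 + 3
  33 = 11*3
so gcd(300, 267) = 3.
Back-substitute for Bézout coefficients:
  3 = 267 - 8*33
  ... = 300*(-8) + 267*(9)
Scale by 54: particular solution (-432, 486); reduce m mod 89: (13, -14).
General solution: m = 13 + 89t, n = -14 - 100t for integer t.
-197 ≤ 13 + 89t ≤ 1237 gives t ∈ [-2, 13], which is 16 values.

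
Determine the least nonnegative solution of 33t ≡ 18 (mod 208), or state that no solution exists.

114

gcd(208, 33) = 1  (208 = 6·33 + 10, 33 = 3·10 + 3, 10 = 3·3 + 1, 3 = 3·1).
1 divides 18, so solutions exist.
Back-substituting, 33·(-63) + 208·(10) = 1.
So 33·(-63) ≡ 1 (mod 208); multiply by 18: t ≡ -1134 (mod 208).
Smallest nonnegative: t = -1134 mod 208 = 114.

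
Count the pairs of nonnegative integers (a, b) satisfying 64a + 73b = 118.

0

gcd(73, 64) = 1  (73 = 1*64 + 9, 64 = 7*9 + 1, 9 = 9*1).
Back-substituting, 64*(8) + 73*(-7) = 1.
Scale by 118: one solution is (944, -826). Reduce a mod 73: (68, -58).
General: a = 68 + 73t, b = -58 - 64t.
a ≥ 0 ⇒ t ≥ 0; b ≥ 0 ⇒ t ≤ -1. So t ∈ [0, -1]: 0 solutions.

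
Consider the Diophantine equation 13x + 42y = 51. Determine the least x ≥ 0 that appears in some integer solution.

33

gcd(42, 13):
  42 = 3*13 + 3
  13 = 4*3 + 1
  3 = 3*1
so gcd(42, 13) = 1.
1 divides 51, so solutions exist.
Back-substitute for Bézout coefficients:
  1 = 13 - 4*3
  ... = 13*(13) + 42*(-4)
Scale by 51/1 = 51: (x₀, y₀) = (663, -204).
General solution: x = 663 + 42t, y = -204 - 13t for integer t.
x ≥ 0: smallest is 663 mod 42 = 33 (at t = -15), with y = -9.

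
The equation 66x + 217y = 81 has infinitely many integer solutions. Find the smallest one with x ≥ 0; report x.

gcd(217, 66) = 1  (217 = 3·66 + 19, 66 = 3·19 + 9, 19 = 2·9 + 1, 9 = 9·1).
1 divides 81, so solutions exist.
Back-substituting, 66·(-23) + 217·(7) = 1.
Scale by 81/1 = 81: (x₀, y₀) = (-1863, 567).
General solution: x = -1863 + 217t, y = 567 - 66t for integer t.
x ≥ 0: smallest is -1863 mod 217 = 90 (at t = 9), with y = -27.

90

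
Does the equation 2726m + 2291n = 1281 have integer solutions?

gcd(2726, 2291):
  2726 = 1×2291 + 435
  2291 = 5×435 + 116
  435 = 3×116 + 87
  116 = 1×87 + 29
  87 = 3×29
so gcd(2726, 2291) = 29.
29 does not divide 1281 (remainder 5), so no integer solutions.

no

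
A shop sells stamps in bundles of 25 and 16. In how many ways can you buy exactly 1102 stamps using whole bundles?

2

Need nonnegative integers with 25j + 16k = 1102.
gcd(25, 16) = 1, and 25·(-7) + 16·(11) = 1.
So (j₀, k₀) = (-7714, 12122); general j = -7714 + 16t, k = 12122 - 25t.
j ≥ 0 ⇒ t ≥ 483; k ≥ 0 ⇒ t ≤ 484. That's 2 values of t.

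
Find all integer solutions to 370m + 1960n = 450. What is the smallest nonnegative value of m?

gcd(1960, 370) = 10.
10 divides 450, so solutions exist.
By Bézout, 370*(53) + 1960*(-10) = 10.
Scale by 450/10 = 45: (m₀, n₀) = (2385, -450).
General solution: m = 2385 + 196t, n = -450 - 37t for integer t.
m ≥ 0: smallest is 2385 mod 196 = 33 (at t = -12), with n = -6.

33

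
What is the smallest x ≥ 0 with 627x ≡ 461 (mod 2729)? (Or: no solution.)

819

gcd(2729, 627) = 1.
1 divides 461, so solutions exist.
By Bézout, 627*(-531) + 2729*(122) = 1.
So 627*(-531) ≡ 1 (mod 2729); multiply by 461: x ≡ -244791 (mod 2729).
Smallest nonnegative: x = -244791 mod 2729 = 819.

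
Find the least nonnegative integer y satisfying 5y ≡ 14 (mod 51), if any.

13

gcd(51, 5) = 1.
1 divides 14, so solutions exist.
By Bézout, 5*(-10) + 51*(1) = 1.
So 5*(-10) ≡ 1 (mod 51); multiply by 14: y ≡ -140 (mod 51).
Smallest nonnegative: y = -140 mod 51 = 13.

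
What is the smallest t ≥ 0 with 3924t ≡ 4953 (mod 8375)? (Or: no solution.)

4272

gcd(8375, 3924) = 1  (8375 = 2×3924 + 527, 3924 = 7×527 + 235, 527 = 2×235 + 57, 235 = 4×57 + 7, 57 = 8×7 + 1, 7 = 7×1).
1 divides 4953, so solutions exist.
Back-substituting, 3924×(-1176) + 8375×(551) = 1.
So 3924×(-1176) ≡ 1 (mod 8375); multiply by 4953: t ≡ -5824728 (mod 8375).
Smallest nonnegative: t = -5824728 mod 8375 = 4272.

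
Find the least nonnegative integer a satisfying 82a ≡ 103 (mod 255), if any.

gcd(255, 82) = 1.
1 divides 103, so solutions exist.
By Bézout, 82*(28) + 255*(-9) = 1.
So 82*(28) ≡ 1 (mod 255); multiply by 103: a ≡ 2884 (mod 255).
Smallest nonnegative: a = 2884 mod 255 = 79.

79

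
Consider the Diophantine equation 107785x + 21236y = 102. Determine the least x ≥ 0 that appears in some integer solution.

13734

gcd(107785, 21236) = 1  (107785 = 5*21236 + 1605, 21236 = 13*1605 + 371, 1605 = 4*371 + 121, 371 = 3*121 + 8, 121 = 15*8 + 1, 8 = 8*1).
1 divides 102, so solutions exist.
Back-substituting, 107785*(2633) + 21236*(-13364) = 1.
Scale by 102/1 = 102: (x₀, y₀) = (268566, -1363128).
General solution: x = 268566 + 21236t, y = -1363128 - 107785t for integer t.
x ≥ 0: smallest is 268566 mod 21236 = 13734 (at t = -12), with y = -69708.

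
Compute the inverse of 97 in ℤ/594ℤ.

gcd(594, 97) = 1.
By Bézout, 97×(49) + 594×(-8) = 1.
So 97×49 ≡ 1 (mod 594), and 49 mod 594 = 49.

49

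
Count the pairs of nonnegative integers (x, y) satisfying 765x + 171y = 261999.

gcd(765, 171):
  765 = 4×171 + 81
  171 = 2×81 + 9
  81 = 9×9
so gcd(765, 171) = 9.
Back-substitute for Bézout coefficients:
  9 = 171 - 2×81
  ... = 765×(-2) + 171×(9)
Scale by 29111: one solution is (-58222, 261999). Reduce x mod 19: (13, 1474).
General: x = 13 + 19t, y = 1474 - 85t.
x ≥ 0 ⇒ t ≥ 0; y ≥ 0 ⇒ t ≤ 17. So t ∈ [0, 17]: 18 solutions.

18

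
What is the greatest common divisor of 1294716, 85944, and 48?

gcd(1294716, 85944) = 12.
gcd(12, 48) = 12.

12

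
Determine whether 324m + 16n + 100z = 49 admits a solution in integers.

gcd(324, 16) = 4  (324 = 20×16 + 4, 16 = 4×4).
gcd(4, 100) = 4.
4 does not divide 49 (remainder 1), so no integer solutions.

no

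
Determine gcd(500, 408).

gcd(500, 408):
  500 = 1×408 + 92
  408 = 4×92 + 40
  92 = 2×40 + 12
  40 = 3×12 + 4
  12 = 3×4
so gcd(500, 408) = 4.

4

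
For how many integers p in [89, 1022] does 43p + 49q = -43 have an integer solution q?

gcd(49, 43) = 1  (49 = 1×43 + 6, 43 = 7×6 + 1, 6 = 6×1).
Back-substituting, 43×(8) + 49×(-7) = 1.
Scale by -43: particular solution (-344, 301); reduce p mod 49: (48, -43).
General solution: p = 48 + 49t, q = -43 - 43t for integer t.
89 ≤ 48 + 49t ≤ 1022 gives t ∈ [1, 19], which is 19 values.

19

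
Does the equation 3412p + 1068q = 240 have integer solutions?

gcd(3412, 1068) = 4  (3412 = 3*1068 + 208, 1068 = 5*208 + 28, 208 = 7*28 + 12, 28 = 2*12 + 4, 12 = 3*4).
4 divides 240, so integer solutions exist.

yes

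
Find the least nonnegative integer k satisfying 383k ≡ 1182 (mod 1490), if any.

964

gcd(1490, 383):
  1490 = 3×383 + 341
  383 = 1×341 + 42
  341 = 8×42 + 5
  42 = 8×5 + 2
  5 = 2×2 + 1
  2 = 2×1
so gcd(1490, 383) = 1.
1 divides 1182, so solutions exist.
Back-substitute for Bézout coefficients:
  1 = 5 - 2×2
  ... = 383×(-603) + 1490×(155)
So 383×(-603) ≡ 1 (mod 1490); multiply by 1182: k ≡ -712746 (mod 1490).
Smallest nonnegative: k = -712746 mod 1490 = 964.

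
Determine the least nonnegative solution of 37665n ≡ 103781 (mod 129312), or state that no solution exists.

no solution

gcd(129312, 37665) = 9.
9 does not divide 103781, so the congruence has no solution.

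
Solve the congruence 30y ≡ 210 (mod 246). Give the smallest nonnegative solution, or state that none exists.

7

gcd(246, 30) = 6.
6 divides 210, so solutions exist.
By Bézout, 30*(-8) + 246*(1) = 6.
So 30*(-8) ≡ 6 (mod 246); multiply by 35: y ≡ -280 (mod 41).
Smallest nonnegative: y = -280 mod 41 = 7.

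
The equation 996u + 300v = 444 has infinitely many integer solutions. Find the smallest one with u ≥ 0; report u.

14

gcd(996, 300):
  996 = 3*300 + 96
  300 = 3*96 + 12
  96 = 8*12
so gcd(996, 300) = 12.
12 divides 444, so solutions exist.
Back-substitute for Bézout coefficients:
  12 = 300 - 3*96
  ... = 996*(-3) + 300*(10)
Scale by 444/12 = 37: (u₀, v₀) = (-111, 370).
General solution: u = -111 + 25t, v = 370 - 83t for integer t.
u ≥ 0: smallest is -111 mod 25 = 14 (at t = 5), with v = -45.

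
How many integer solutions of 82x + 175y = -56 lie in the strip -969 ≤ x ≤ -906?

0

gcd(175, 82):
  175 = 2*82 + 11
  82 = 7*11 + 5
  11 = 2*5 + 1
  5 = 5*1
so gcd(175, 82) = 1.
Back-substitute for Bézout coefficients:
  1 = 11 - 2*5
  ... = 82*(-32) + 175*(15)
Scale by -56: particular solution (1792, -840); reduce x mod 175: (42, -20).
General solution: x = 42 + 175t, y = -20 - 82t for integer t.
-969 ≤ 42 + 175t ≤ -906 gives t ∈ [-5, -6], which is 0 values.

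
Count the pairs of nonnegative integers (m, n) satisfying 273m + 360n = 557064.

17

gcd(360, 273) = 3.
By Bézout, 273×(-29) + 360×(22) = 3.
One solution: (48, 1511).
General: m = 48 + 120t, n = 1511 - 91t.
m ≥ 0 ⇒ t ≥ 0; n ≥ 0 ⇒ t ≤ 16. So t ∈ [0, 16]: 17 solutions.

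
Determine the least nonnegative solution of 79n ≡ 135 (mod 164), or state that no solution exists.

gcd(164, 79) = 1  (164 = 2×79 + 6, 79 = 13×6 + 1, 6 = 6×1).
1 divides 135, so solutions exist.
Back-substituting, 79×(27) + 164×(-13) = 1.
So 79×(27) ≡ 1 (mod 164); multiply by 135: n ≡ 3645 (mod 164).
Smallest nonnegative: n = 3645 mod 164 = 37.

37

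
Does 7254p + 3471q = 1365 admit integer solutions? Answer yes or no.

yes

gcd(7254, 3471) = 39.
39 divides 1365, so integer solutions exist.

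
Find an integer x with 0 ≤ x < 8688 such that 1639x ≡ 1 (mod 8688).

gcd(8688, 1639):
  8688 = 5*1639 + 493
  1639 = 3*493 + 160
  493 = 3*160 + 13
  160 = 12*13 + 4
  13 = 3*4 + 1
  4 = 4*1
so gcd(8688, 1639) = 1.
Back-substitute for Bézout coefficients:
  1 = 13 - 3*4
  ... = 1639*(-2009) + 8688*(379)
So 1639*-2009 ≡ 1 (mod 8688), and -2009 mod 8688 = 6679.

6679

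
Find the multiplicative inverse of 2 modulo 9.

gcd(9, 2) = 1  (9 = 4·2 + 1, 2 = 2·1).
Back-substituting, 2·(-4) + 9·(1) = 1.
So 2·-4 ≡ 1 (mod 9), and -4 mod 9 = 5.

5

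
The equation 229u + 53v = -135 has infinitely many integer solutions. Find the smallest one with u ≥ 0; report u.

17

gcd(229, 53):
  229 = 4×53 + 17
  53 = 3×17 + 2
  17 = 8×2 + 1
  2 = 2×1
so gcd(229, 53) = 1.
1 divides -135, so solutions exist.
Back-substitute for Bézout coefficients:
  1 = 17 - 8×2
  ... = 229×(25) + 53×(-108)
Scale by -135/1 = -135: (u₀, v₀) = (-3375, 14580).
General solution: u = -3375 + 53t, v = 14580 - 229t for integer t.
u ≥ 0: smallest is -3375 mod 53 = 17 (at t = 64), with v = -76.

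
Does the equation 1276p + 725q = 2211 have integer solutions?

gcd(1276, 725) = 29  (1276 = 1·725 + 551, 725 = 1·551 + 174, 551 = 3·174 + 29, 174 = 6·29).
29 does not divide 2211 (remainder 7), so no integer solutions.

no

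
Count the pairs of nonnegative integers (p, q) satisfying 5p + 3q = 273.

19

gcd(5, 3):
  5 = 1·3 + 2
  3 = 1·2 + 1
  2 = 2·1
so gcd(5, 3) = 1.
Back-substitute for Bézout coefficients:
  1 = 3 - 1·2
  ... = 5·(-1) + 3·(2)
Scale by 273: one solution is (-273, 546). Reduce p mod 3: (0, 91).
General: p = 0 + 3t, q = 91 - 5t.
p ≥ 0 ⇒ t ≥ 0; q ≥ 0 ⇒ t ≤ 18. So t ∈ [0, 18]: 19 solutions.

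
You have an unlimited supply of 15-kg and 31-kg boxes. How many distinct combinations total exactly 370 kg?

1

Need nonnegative integers with 15j + 31k = 370.
gcd(15, 31) = 1, and 15·(-2) + 31·(1) = 1.
So (j₀, k₀) = (-740, 370); general j = -740 + 31t, k = 370 - 15t.
j ≥ 0 ⇒ t ≥ 24; k ≥ 0 ⇒ t ≤ 24. That's 1 value of t.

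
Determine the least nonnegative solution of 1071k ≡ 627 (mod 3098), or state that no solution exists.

2387

gcd(3098, 1071) = 1  (3098 = 2·1071 + 956, 1071 = 1·956 + 115, 956 = 8·115 + 36, 115 = 3·36 + 7, 36 = 5·7 + 1, 7 = 7·1).
1 divides 627, so solutions exist.
Back-substituting, 1071·(-431) + 3098·(149) = 1.
So 1071·(-431) ≡ 1 (mod 3098); multiply by 627: k ≡ -270237 (mod 3098).
Smallest nonnegative: k = -270237 mod 3098 = 2387.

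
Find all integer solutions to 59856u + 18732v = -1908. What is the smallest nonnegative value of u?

1453

gcd(59856, 18732) = 12.
12 divides -1908, so solutions exist.
By Bézout, 59856·(737) + 18732·(-2355) = 12.
Scale by -1908/12 = -159: (u₀, v₀) = (-117183, 374445).
General solution: u = -117183 + 1561t, v = 374445 - 4988t for integer t.
u ≥ 0: smallest is -117183 mod 1561 = 1453 (at t = 76), with v = -4643.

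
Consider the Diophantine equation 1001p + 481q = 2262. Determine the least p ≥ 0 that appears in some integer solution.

gcd(1001, 481) = 13.
13 divides 2262, so solutions exist.
By Bézout, 1001·(-12) + 481·(25) = 13.
Scale by 2262/13 = 174: (p₀, q₀) = (-2088, 4350).
General solution: p = -2088 + 37t, q = 4350 - 77t for integer t.
p ≥ 0: smallest is -2088 mod 37 = 21 (at t = 57), with q = -39.

21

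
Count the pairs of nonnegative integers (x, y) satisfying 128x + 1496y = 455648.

gcd(1496, 128) = 8  (1496 = 11*128 + 88, 128 = 1*88 + 40, 88 = 2*40 + 8, 40 = 5*8).
Back-substituting, 128*(-35) + 1496*(3) = 8.
Scale by 56956: one solution is (-1993460, 170868). Reduce x mod 187: (147, 292).
General: x = 147 + 187t, y = 292 - 16t.
x ≥ 0 ⇒ t ≥ 0; y ≥ 0 ⇒ t ≤ 18. So t ∈ [0, 18]: 19 solutions.

19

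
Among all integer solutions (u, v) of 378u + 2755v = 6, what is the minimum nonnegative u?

gcd(2755, 378) = 1  (2755 = 7×378 + 109, 378 = 3×109 + 51, 109 = 2×51 + 7, 51 = 7×7 + 2, 7 = 3×2 + 1, 2 = 2×1).
1 divides 6, so solutions exist.
Back-substituting, 378×(-1188) + 2755×(163) = 1.
Scale by 6/1 = 6: (u₀, v₀) = (-7128, 978).
General solution: u = -7128 + 2755t, v = 978 - 378t for integer t.
u ≥ 0: smallest is -7128 mod 2755 = 1137 (at t = 3), with v = -156.

1137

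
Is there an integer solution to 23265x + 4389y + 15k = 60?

yes

gcd(23265, 4389):
  23265 = 5*4389 + 1320
  4389 = 3*1320 + 429
  1320 = 3*429 + 33
  429 = 13*33
so gcd(23265, 4389) = 33.
gcd(33, 15) = 3.
3 divides 60, so integer solutions exist.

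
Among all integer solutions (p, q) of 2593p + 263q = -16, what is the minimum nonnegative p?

gcd(2593, 263) = 1  (2593 = 9·263 + 226, 263 = 1·226 + 37, 226 = 6·37 + 4, 37 = 9·4 + 1, 4 = 4·1).
1 divides -16, so solutions exist.
Back-substituting, 2593·(-64) + 263·(631) = 1.
Scale by -16/1 = -16: (p₀, q₀) = (1024, -10096).
General solution: p = 1024 + 263t, q = -10096 - 2593t for integer t.
p ≥ 0: smallest is 1024 mod 263 = 235 (at t = -3), with q = -2317.

235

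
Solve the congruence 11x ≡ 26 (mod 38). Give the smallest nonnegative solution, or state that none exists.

30

gcd(38, 11) = 1.
1 divides 26, so solutions exist.
By Bézout, 11·(7) + 38·(-2) = 1.
So 11·(7) ≡ 1 (mod 38); multiply by 26: x ≡ 182 (mod 38).
Smallest nonnegative: x = 182 mod 38 = 30.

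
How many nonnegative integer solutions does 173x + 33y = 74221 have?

13

gcd(173, 33) = 1.
By Bézout, 173*(-4) + 33*(21) = 1.
One solution: (17, 2160).
General: x = 17 + 33t, y = 2160 - 173t.
x ≥ 0 ⇒ t ≥ 0; y ≥ 0 ⇒ t ≤ 12. So t ∈ [0, 12]: 13 solutions.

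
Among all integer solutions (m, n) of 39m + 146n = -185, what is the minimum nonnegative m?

gcd(146, 39):
  146 = 3*39 + 29
  39 = 1*29 + 10
  29 = 2*10 + 9
  10 = 1*9 + 1
  9 = 9*1
so gcd(146, 39) = 1.
1 divides -185, so solutions exist.
Back-substitute for Bézout coefficients:
  1 = 10 - 1*9
  ... = 39*(15) + 146*(-4)
Scale by -185/1 = -185: (m₀, n₀) = (-2775, 740).
General solution: m = -2775 + 146t, n = 740 - 39t for integer t.
m ≥ 0: smallest is -2775 mod 146 = 145 (at t = 20), with n = -40.

145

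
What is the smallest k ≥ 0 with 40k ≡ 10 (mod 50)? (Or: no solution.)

4

gcd(50, 40) = 10.
10 divides 10, so solutions exist.
By Bézout, 40×(-1) + 50×(1) = 10.
So 40×(-1) ≡ 10 (mod 50); multiply by 1: k ≡ -1 (mod 5).
Smallest nonnegative: k = -1 mod 5 = 4.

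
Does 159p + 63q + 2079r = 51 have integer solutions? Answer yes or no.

gcd(159, 63) = 3  (159 = 2×63 + 33, 63 = 1×33 + 30, 33 = 1×30 + 3, 30 = 10×3).
gcd(3, 2079) = 3.
3 divides 51, so integer solutions exist.

yes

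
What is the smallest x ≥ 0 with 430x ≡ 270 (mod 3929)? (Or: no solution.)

92

gcd(3929, 430):
  3929 = 9·430 + 59
  430 = 7·59 + 17
  59 = 3·17 + 8
  17 = 2·8 + 1
  8 = 8·1
so gcd(3929, 430) = 1.
1 divides 270, so solutions exist.
Back-substitute for Bézout coefficients:
  1 = 17 - 2·8
  ... = 430·(466) + 3929·(-51)
So 430·(466) ≡ 1 (mod 3929); multiply by 270: x ≡ 125820 (mod 3929).
Smallest nonnegative: x = 125820 mod 3929 = 92.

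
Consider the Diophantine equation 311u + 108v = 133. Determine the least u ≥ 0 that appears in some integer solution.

23

gcd(311, 108):
  311 = 2×108 + 95
  108 = 1×95 + 13
  95 = 7×13 + 4
  13 = 3×4 + 1
  4 = 4×1
so gcd(311, 108) = 1.
1 divides 133, so solutions exist.
Back-substitute for Bézout coefficients:
  1 = 13 - 3×4
  ... = 311×(-25) + 108×(72)
Scale by 133/1 = 133: (u₀, v₀) = (-3325, 9576).
General solution: u = -3325 + 108t, v = 9576 - 311t for integer t.
u ≥ 0: smallest is -3325 mod 108 = 23 (at t = 31), with v = -65.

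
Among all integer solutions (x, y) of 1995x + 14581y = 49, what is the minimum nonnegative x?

gcd(14581, 1995) = 7.
7 divides 49, so solutions exist.
By Bézout, 1995·(497) + 14581·(-68) = 7.
Scale by 49/7 = 7: (x₀, y₀) = (3479, -476).
General solution: x = 3479 + 2083t, y = -476 - 285t for integer t.
x ≥ 0: smallest is 3479 mod 2083 = 1396 (at t = -1), with y = -191.

1396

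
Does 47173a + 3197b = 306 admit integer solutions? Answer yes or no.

no

gcd(47173, 3197):
  47173 = 14·3197 + 2415
  3197 = 1·2415 + 782
  2415 = 3·782 + 69
  782 = 11·69 + 23
  69 = 3·23
so gcd(47173, 3197) = 23.
23 does not divide 306 (remainder 7), so no integer solutions.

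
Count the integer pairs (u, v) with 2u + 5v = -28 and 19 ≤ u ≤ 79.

12

gcd(5, 2) = 1  (5 = 2×2 + 1, 2 = 2×1).
Back-substituting, 2×(-2) + 5×(1) = 1.
Scale by -28: particular solution (56, -28); reduce u mod 5: (1, -6).
General solution: u = 1 + 5t, v = -6 - 2t for integer t.
19 ≤ 1 + 5t ≤ 79 gives t ∈ [4, 15], which is 12 values.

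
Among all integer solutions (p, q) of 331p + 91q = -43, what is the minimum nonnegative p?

73

gcd(331, 91):
  331 = 3*91 + 58
  91 = 1*58 + 33
  58 = 1*33 + 25
  33 = 1*25 + 8
  25 = 3*8 + 1
  8 = 8*1
so gcd(331, 91) = 1.
1 divides -43, so solutions exist.
Back-substitute for Bézout coefficients:
  1 = 25 - 3*8
  ... = 331*(11) + 91*(-40)
Scale by -43/1 = -43: (p₀, q₀) = (-473, 1720).
General solution: p = -473 + 91t, q = 1720 - 331t for integer t.
p ≥ 0: smallest is -473 mod 91 = 73 (at t = 6), with q = -266.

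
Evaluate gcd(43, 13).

gcd(43, 13):
  43 = 3·13 + 4
  13 = 3·4 + 1
  4 = 4·1
so gcd(43, 13) = 1.

1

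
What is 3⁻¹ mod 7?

gcd(7, 3) = 1.
By Bézout, 3·(-2) + 7·(1) = 1.
So 3·-2 ≡ 1 (mod 7), and -2 mod 7 = 5.

5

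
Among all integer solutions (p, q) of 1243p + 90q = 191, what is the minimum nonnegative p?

gcd(1243, 90):
  1243 = 13*90 + 73
  90 = 1*73 + 17
  73 = 4*17 + 5
  17 = 3*5 + 2
  5 = 2*2 + 1
  2 = 2*1
so gcd(1243, 90) = 1.
1 divides 191, so solutions exist.
Back-substitute for Bézout coefficients:
  1 = 5 - 2*2
  ... = 1243*(37) + 90*(-511)
Scale by 191/1 = 191: (p₀, q₀) = (7067, -97601).
General solution: p = 7067 + 90t, q = -97601 - 1243t for integer t.
p ≥ 0: smallest is 7067 mod 90 = 47 (at t = -78), with q = -647.

47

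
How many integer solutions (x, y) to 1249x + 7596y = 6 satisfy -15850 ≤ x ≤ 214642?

gcd(7596, 1249) = 1.
By Bézout, 1249*(3649) + 7596*(-600) = 1.
Particular solution: (6702, -1102).
General solution: x = 6702 + 7596t, y = -1102 - 1249t for integer t.
-15850 ≤ 6702 + 7596t ≤ 214642 gives t ∈ [-2, 27], which is 30 values.

30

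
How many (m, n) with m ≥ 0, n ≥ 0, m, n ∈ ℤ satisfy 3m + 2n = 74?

gcd(3, 2):
  3 = 1·2 + 1
  2 = 2·1
so gcd(3, 2) = 1.
Back-substitute for Bézout coefficients:
  1 = 3 - 1·2
  ... = 3·(1) + 2·(-1)
Scale by 74: one solution is (74, -74). Reduce m mod 2: (0, 37).
General: m = 0 + 2t, n = 37 - 3t.
m ≥ 0 ⇒ t ≥ 0; n ≥ 0 ⇒ t ≤ 12. So t ∈ [0, 12]: 13 solutions.

13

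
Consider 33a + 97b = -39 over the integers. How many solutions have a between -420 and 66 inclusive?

5

gcd(97, 33) = 1  (97 = 2·33 + 31, 33 = 1·31 + 2, 31 = 15·2 + 1, 2 = 2·1).
Back-substituting, 33·(-47) + 97·(16) = 1.
Scale by -39: particular solution (1833, -624); reduce a mod 97: (87, -30).
General solution: a = 87 + 97t, b = -30 - 33t for integer t.
-420 ≤ 87 + 97t ≤ 66 gives t ∈ [-5, -1], which is 5 values.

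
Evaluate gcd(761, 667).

gcd(761, 667):
  761 = 1*667 + 94
  667 = 7*94 + 9
  94 = 10*9 + 4
  9 = 2*4 + 1
  4 = 4*1
so gcd(761, 667) = 1.

1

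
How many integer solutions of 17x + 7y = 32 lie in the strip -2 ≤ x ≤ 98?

gcd(17, 7) = 1.
By Bézout, 17×(-2) + 7×(5) = 1.
Particular solution: (6, -10).
General solution: x = 6 + 7t, y = -10 - 17t for integer t.
-2 ≤ 6 + 7t ≤ 98 gives t ∈ [-1, 13], which is 15 values.

15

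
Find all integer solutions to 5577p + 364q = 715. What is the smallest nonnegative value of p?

gcd(5577, 364) = 13  (5577 = 15·364 + 117, 364 = 3·117 + 13, 117 = 9·13).
13 divides 715, so solutions exist.
Back-substituting, 5577·(-3) + 364·(46) = 13.
Scale by 715/13 = 55: (p₀, q₀) = (-165, 2530).
General solution: p = -165 + 28t, q = 2530 - 429t for integer t.
p ≥ 0: smallest is -165 mod 28 = 3 (at t = 6), with q = -44.

3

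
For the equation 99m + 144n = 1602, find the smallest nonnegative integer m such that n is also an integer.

gcd(144, 99) = 9.
9 divides 1602, so solutions exist.
By Bézout, 99*(3) + 144*(-2) = 9.
Scale by 1602/9 = 178: (m₀, n₀) = (534, -356).
General solution: m = 534 + 16t, n = -356 - 11t for integer t.
m ≥ 0: smallest is 534 mod 16 = 6 (at t = -33), with n = 7.

6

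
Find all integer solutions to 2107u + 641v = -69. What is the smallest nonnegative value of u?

gcd(2107, 641):
  2107 = 3·641 + 184
  641 = 3·184 + 89
  184 = 2·89 + 6
  89 = 14·6 + 5
  6 = 1·5 + 1
  5 = 5·1
so gcd(2107, 641) = 1.
1 divides -69, so solutions exist.
Back-substitute for Bézout coefficients:
  1 = 6 - 1·5
  ... = 2107·(108) + 641·(-355)
Scale by -69/1 = -69: (u₀, v₀) = (-7452, 24495).
General solution: u = -7452 + 641t, v = 24495 - 2107t for integer t.
u ≥ 0: smallest is -7452 mod 641 = 240 (at t = 12), with v = -789.

240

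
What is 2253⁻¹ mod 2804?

229

gcd(2804, 2253) = 1  (2804 = 1*2253 + 551, 2253 = 4*551 + 49, 551 = 11*49 + 12, 49 = 4*12 + 1, 12 = 12*1).
Back-substituting, 2253*(229) + 2804*(-184) = 1.
So 2253*229 ≡ 1 (mod 2804), and 229 mod 2804 = 229.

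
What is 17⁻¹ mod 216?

89

gcd(216, 17):
  216 = 12*17 + 12
  17 = 1*12 + 5
  12 = 2*5 + 2
  5 = 2*2 + 1
  2 = 2*1
so gcd(216, 17) = 1.
Back-substitute for Bézout coefficients:
  1 = 5 - 2*2
  ... = 17*(89) + 216*(-7)
So 17*89 ≡ 1 (mod 216), and 89 mod 216 = 89.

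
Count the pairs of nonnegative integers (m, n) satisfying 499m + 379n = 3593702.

19

gcd(499, 379) = 1.
By Bézout, 499*(-60) + 379*(79) = 1.
One solution: (76, 9382).
General: m = 76 + 379t, n = 9382 - 499t.
m ≥ 0 ⇒ t ≥ 0; n ≥ 0 ⇒ t ≤ 18. So t ∈ [0, 18]: 19 solutions.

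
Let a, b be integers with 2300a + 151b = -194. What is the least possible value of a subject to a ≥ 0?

98

gcd(2300, 151) = 1  (2300 = 15·151 + 35, 151 = 4·35 + 11, 35 = 3·11 + 2, 11 = 5·2 + 1, 2 = 2·1).
1 divides -194, so solutions exist.
Back-substituting, 2300·(-69) + 151·(1051) = 1.
Scale by -194/1 = -194: (a₀, b₀) = (13386, -203894).
General solution: a = 13386 + 151t, b = -203894 - 2300t for integer t.
a ≥ 0: smallest is 13386 mod 151 = 98 (at t = -88), with b = -1494.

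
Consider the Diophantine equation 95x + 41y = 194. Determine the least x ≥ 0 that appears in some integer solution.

37

gcd(95, 41):
  95 = 2*41 + 13
  41 = 3*13 + 2
  13 = 6*2 + 1
  2 = 2*1
so gcd(95, 41) = 1.
1 divides 194, so solutions exist.
Back-substitute for Bézout coefficients:
  1 = 13 - 6*2
  ... = 95*(19) + 41*(-44)
Scale by 194/1 = 194: (x₀, y₀) = (3686, -8536).
General solution: x = 3686 + 41t, y = -8536 - 95t for integer t.
x ≥ 0: smallest is 3686 mod 41 = 37 (at t = -89), with y = -81.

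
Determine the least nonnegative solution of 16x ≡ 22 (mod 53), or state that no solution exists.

gcd(53, 16) = 1  (53 = 3·16 + 5, 16 = 3·5 + 1, 5 = 5·1).
1 divides 22, so solutions exist.
Back-substituting, 16·(10) + 53·(-3) = 1.
So 16·(10) ≡ 1 (mod 53); multiply by 22: x ≡ 220 (mod 53).
Smallest nonnegative: x = 220 mod 53 = 8.

8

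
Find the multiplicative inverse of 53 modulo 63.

gcd(63, 53) = 1.
By Bézout, 53×(-19) + 63×(16) = 1.
So 53×-19 ≡ 1 (mod 63), and -19 mod 63 = 44.

44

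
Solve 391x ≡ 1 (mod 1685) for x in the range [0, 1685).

gcd(1685, 391) = 1.
By Bézout, 391·(181) + 1685·(-42) = 1.
So 391·181 ≡ 1 (mod 1685), and 181 mod 1685 = 181.

181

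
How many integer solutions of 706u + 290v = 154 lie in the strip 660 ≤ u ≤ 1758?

8

gcd(706, 290) = 2  (706 = 2×290 + 126, 290 = 2×126 + 38, 126 = 3×38 + 12, 38 = 3×12 + 2, 12 = 6×2).
Back-substituting, 706×(-23) + 290×(56) = 2.
Scale by 77: particular solution (-1771, 4312); reduce u mod 145: (114, -277).
General solution: u = 114 + 145t, v = -277 - 353t for integer t.
660 ≤ 114 + 145t ≤ 1758 gives t ∈ [4, 11], which is 8 values.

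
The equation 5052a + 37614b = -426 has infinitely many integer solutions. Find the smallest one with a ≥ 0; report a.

6053

gcd(37614, 5052) = 6.
6 divides -426, so solutions exist.
By Bézout, 5052·(886) + 37614·(-119) = 6.
Scale by -426/6 = -71: (a₀, b₀) = (-62906, 8449).
General solution: a = -62906 + 6269t, b = 8449 - 842t for integer t.
a ≥ 0: smallest is -62906 mod 6269 = 6053 (at t = 11), with b = -813.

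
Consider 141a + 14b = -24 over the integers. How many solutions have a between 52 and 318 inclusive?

19

gcd(141, 14) = 1.
By Bézout, 141·(1) + 14·(-10) = 1.
Particular solution: (4, -42).
General solution: a = 4 + 14t, b = -42 - 141t for integer t.
52 ≤ 4 + 14t ≤ 318 gives t ∈ [4, 22], which is 19 values.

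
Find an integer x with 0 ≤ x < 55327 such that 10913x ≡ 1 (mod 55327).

gcd(55327, 10913):
  55327 = 5*10913 + 762
  10913 = 14*762 + 245
  762 = 3*245 + 27
  245 = 9*27 + 2
  27 = 13*2 + 1
  2 = 2*1
so gcd(55327, 10913) = 1.
Back-substitute for Bézout coefficients:
  1 = 27 - 13*2
  ... = 10913*(-26647) + 55327*(5256)
So 10913*-26647 ≡ 1 (mod 55327), and -26647 mod 55327 = 28680.

28680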